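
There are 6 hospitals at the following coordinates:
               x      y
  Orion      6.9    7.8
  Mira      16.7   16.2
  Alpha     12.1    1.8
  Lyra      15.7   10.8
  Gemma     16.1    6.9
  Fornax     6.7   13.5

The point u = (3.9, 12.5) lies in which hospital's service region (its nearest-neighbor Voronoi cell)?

Since √ is increasing, it suffices to compare squared distances:
d²(u, Orion) = (3.9−6.9)² + (12.5−7.8)² = 9 + 22.09 = 31.09
d²(u, Mira) = (3.9−16.7)² + (12.5−16.2)² = 163.84 + 13.69 = 177.53
d²(u, Alpha) = (3.9−12.1)² + (12.5−1.8)² = 67.24 + 114.49 = 181.73
d²(u, Lyra) = (3.9−15.7)² + (12.5−10.8)² = 139.24 + 2.89 = 142.13
d²(u, Gemma) = (3.9−16.1)² + (12.5−6.9)² = 148.84 + 31.36 = 180.2
d²(u, Fornax) = (3.9−6.7)² + (12.5−13.5)² = 7.84 + 1 = 8.84
The smallest is to Fornax, so u lies in the Voronoi region of Fornax.

Fornax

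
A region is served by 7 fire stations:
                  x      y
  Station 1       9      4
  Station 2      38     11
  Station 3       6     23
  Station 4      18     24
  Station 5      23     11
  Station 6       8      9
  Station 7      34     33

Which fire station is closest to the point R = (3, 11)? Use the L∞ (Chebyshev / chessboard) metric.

Station 6

d(R, Station 1) = max(6, 7) = 7
d(R, Station 2) = max(35, 0) = 35
d(R, Station 3) = max(3, 12) = 12
d(R, Station 4) = max(15, 13) = 15
d(R, Station 5) = max(20, 0) = 20
d(R, Station 6) = max(5, 2) = 5
d(R, Station 7) = max(31, 22) = 31
Minimum is at Station 6.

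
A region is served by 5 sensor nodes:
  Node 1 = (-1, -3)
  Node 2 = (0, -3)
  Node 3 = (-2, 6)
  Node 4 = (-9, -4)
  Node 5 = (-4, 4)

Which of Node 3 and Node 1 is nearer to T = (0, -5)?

Compare squared distances:
d²(T, Node 3) = (0−(-2))² + (-5−6)² = 4 + 121 = 125
d²(T, Node 1) = (0−(-1))² + (-5−(-3))² = 1 + 4 = 5
125 > 5, so Node 1 is closer.

Node 1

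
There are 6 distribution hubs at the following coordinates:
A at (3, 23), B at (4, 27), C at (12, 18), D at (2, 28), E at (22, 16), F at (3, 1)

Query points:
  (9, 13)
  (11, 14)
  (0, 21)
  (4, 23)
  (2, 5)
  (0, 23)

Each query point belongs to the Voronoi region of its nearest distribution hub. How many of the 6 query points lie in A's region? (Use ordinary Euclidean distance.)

3

(9, 13) — d² to each: A:136, B:221, C:34, D:274, E:178, F:180 → nearest is C
(11, 14) — d² to each: A:145, B:218, C:17, D:277, E:125, F:233 → nearest is C
(0, 21) — d² to each: A:13, B:52, C:153, D:53, E:509, F:409 → nearest is A
(4, 23) — d² to each: A:1, B:16, C:89, D:29, E:373, F:485 → nearest is A
(2, 5) — d² to each: A:325, B:488, C:269, D:529, E:521, F:17 → nearest is F
(0, 23) — d² to each: A:9, B:32, C:169, D:29, E:533, F:493 → nearest is A
3 of the 6 points have A as nearest.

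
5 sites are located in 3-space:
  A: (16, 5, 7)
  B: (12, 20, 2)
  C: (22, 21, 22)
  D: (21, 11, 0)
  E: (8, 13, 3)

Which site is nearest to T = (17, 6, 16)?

Since √ is increasing, it suffices to compare squared distances:
|TA|² = (17−16)² + (6−5)² + (16−7)² = 1 + 1 + 81 = 83
|TB|² = (17−12)² + (6−20)² + (16−2)² = 25 + 196 + 196 = 417
|TC|² = (17−22)² + (6−21)² + (16−22)² = 25 + 225 + 36 = 286
|TD|² = (17−21)² + (6−11)² + (16−0)² = 16 + 25 + 256 = 297
|TE|² = (17−8)² + (6−13)² + (16−3)² = 81 + 49 + 169 = 299
Minimum is at A.

A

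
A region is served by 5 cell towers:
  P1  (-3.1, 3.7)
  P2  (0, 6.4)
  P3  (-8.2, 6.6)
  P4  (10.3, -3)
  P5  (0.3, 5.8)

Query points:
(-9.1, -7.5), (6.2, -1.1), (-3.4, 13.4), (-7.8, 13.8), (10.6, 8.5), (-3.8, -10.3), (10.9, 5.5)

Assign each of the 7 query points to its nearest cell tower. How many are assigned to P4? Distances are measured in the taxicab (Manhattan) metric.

(-9.1, -7.5) — d to each: P1:17.2, P2:23, P3:15, P4:23.9, P5:22.7 → nearest is P3
(6.2, -1.1) — d to each: P1:14.1, P2:13.7, P3:22.1, P4:6, P5:12.8 → nearest is P4
(-3.4, 13.4) — d to each: P1:10, P2:10.4, P3:11.6, P4:30.1, P5:11.3 → nearest is P1
(-7.8, 13.8) — d to each: P1:14.8, P2:15.2, P3:7.6, P4:34.9, P5:16.1 → nearest is P3
(10.6, 8.5) — d to each: P1:18.5, P2:12.7, P3:20.7, P4:11.8, P5:13 → nearest is P4
(-3.8, -10.3) — d to each: P1:14.7, P2:20.5, P3:21.3, P4:21.4, P5:20.2 → nearest is P1
(10.9, 5.5) — d to each: P1:15.8, P2:11.8, P3:20.2, P4:9.1, P5:10.9 → nearest is P4
3 of the 7 points have P4 as nearest.

3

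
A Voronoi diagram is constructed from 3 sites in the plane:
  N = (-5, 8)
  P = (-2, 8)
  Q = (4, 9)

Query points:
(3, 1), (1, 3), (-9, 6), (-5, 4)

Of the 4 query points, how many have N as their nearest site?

(3, 1) — d² to each: N:113, P:74, Q:65 → nearest is Q
(1, 3) — d² to each: N:61, P:34, Q:45 → nearest is P
(-9, 6) — d² to each: N:20, P:53, Q:178 → nearest is N
(-5, 4) — d² to each: N:16, P:25, Q:106 → nearest is N
2 of the 4 points have N as nearest.

2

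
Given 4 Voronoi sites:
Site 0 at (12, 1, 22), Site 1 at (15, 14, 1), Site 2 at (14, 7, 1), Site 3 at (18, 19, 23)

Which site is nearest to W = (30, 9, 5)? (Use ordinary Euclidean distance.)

Since √ is increasing, it suffices to compare squared distances:
d²(W, Site 0) = (30−12)² + (9−1)² + (5−22)² = 324 + 64 + 289 = 677
d²(W, Site 1) = (30−15)² + (9−14)² + (5−1)² = 225 + 25 + 16 = 266
d²(W, Site 2) = (30−14)² + (9−7)² + (5−1)² = 256 + 4 + 16 = 276
d²(W, Site 3) = (30−18)² + (9−19)² + (5−23)² = 144 + 100 + 324 = 568
Minimum is at Site 1.

Site 1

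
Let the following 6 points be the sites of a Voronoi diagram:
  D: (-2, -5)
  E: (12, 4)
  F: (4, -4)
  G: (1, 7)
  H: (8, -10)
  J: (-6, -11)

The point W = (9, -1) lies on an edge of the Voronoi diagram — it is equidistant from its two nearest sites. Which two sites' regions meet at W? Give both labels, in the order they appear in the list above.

E and F

Squared distances from W to each site:
|WD|² = (9−(-2))² + (-1−(-5))² = 121 + 16 = 137
|WE|² = (9−12)² + (-1−4)² = 9 + 25 = 34
|WF|² = (9−4)² + (-1−(-4))² = 25 + 9 = 34
|WG|² = (9−1)² + (-1−7)² = 64 + 64 = 128
|WH|² = (9−8)² + (-1−(-10))² = 1 + 81 = 82
|WJ|² = (9−(-6))² + (-1−(-11))² = 225 + 100 = 325
W is equidistant from E and F (both at squared distance 34), and every other site is strictly farther — so W lies on the E–F Voronoi edge.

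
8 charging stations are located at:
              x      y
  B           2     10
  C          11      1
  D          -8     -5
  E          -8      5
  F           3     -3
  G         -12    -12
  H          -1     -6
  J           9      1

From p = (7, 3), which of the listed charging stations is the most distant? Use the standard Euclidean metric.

Squared Euclidean distances:
|pB|² = 25 + 49 = 74
|pC|² = 16 + 4 = 20
|pD|² = 225 + 64 = 289
|pE|² = 225 + 4 = 229
|pF|² = 16 + 36 = 52
|pG|² = 361 + 225 = 586
|pH|² = 64 + 81 = 145
|pJ|² = 4 + 4 = 8
The largest is to G.

G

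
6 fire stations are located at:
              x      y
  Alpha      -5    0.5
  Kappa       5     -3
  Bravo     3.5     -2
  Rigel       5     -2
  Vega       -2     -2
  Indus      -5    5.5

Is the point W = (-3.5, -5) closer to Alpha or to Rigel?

Alpha

Compare squared distances:
d²(W, Alpha) = (-3.5−(-5))² + (-5−0.5)² = 2.25 + 30.25 = 32.5
d²(W, Rigel) = (-3.5−5)² + (-5−(-2))² = 72.25 + 9 = 81.25
32.5 < 81.25, so Alpha is closer.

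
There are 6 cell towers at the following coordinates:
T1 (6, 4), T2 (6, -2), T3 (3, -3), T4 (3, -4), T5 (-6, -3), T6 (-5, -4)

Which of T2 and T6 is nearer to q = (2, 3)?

Compare squared distances:
|qT2|² = (2−6)² + (3−(-2))² = 16 + 25 = 41
|qT6|² = (2−(-5))² + (3−(-4))² = 49 + 49 = 98
41 < 98, so T2 is closer.

T2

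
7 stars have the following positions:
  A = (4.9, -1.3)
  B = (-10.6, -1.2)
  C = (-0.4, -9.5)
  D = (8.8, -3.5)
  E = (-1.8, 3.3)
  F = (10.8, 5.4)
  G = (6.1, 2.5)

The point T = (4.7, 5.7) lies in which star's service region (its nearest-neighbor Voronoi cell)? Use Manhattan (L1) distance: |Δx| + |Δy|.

d(T,A) = |4.7−4.9| + |5.7−(-1.3)| = 0.2 + 7 = 7.2
d(T,B) = |4.7−(-10.6)| + |5.7−(-1.2)| = 15.3 + 6.9 = 22.2
d(T,C) = |4.7−(-0.4)| + |5.7−(-9.5)| = 5.1 + 15.2 = 20.3
d(T,D) = |4.7−8.8| + |5.7−(-3.5)| = 4.1 + 9.2 = 13.3
d(T,E) = |4.7−(-1.8)| + |5.7−3.3| = 6.5 + 2.4 = 8.9
d(T,F) = |4.7−10.8| + |5.7−5.4| = 6.1 + 0.3 = 6.4
d(T,G) = |4.7−6.1| + |5.7−2.5| = 1.4 + 3.2 = 4.6
The smallest is to G, so T lies in the Voronoi region of G.

G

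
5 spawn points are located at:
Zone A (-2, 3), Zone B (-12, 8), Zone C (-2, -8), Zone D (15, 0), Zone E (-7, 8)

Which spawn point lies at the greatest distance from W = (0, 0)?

Since √ is increasing, it suffices to compare squared distances:
d²(W, Zone A) = (0−(-2))² + (0−3)² = 4 + 9 = 13
d²(W, Zone B) = (0−(-12))² + (0−8)² = 144 + 64 = 208
d²(W, Zone C) = (0−(-2))² + (0−(-8))² = 4 + 64 = 68
d²(W, Zone D) = (0−15)² + (0−0)² = 225 + 0 = 225
d²(W, Zone E) = (0−(-7))² + (0−8)² = 49 + 64 = 113
The largest is to Zone D.

Zone D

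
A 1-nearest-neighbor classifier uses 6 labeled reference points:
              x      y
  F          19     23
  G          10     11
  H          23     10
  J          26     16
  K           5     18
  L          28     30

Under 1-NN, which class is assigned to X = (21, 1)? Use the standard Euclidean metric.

Since √ is increasing, it suffices to compare squared distances:
|XF|² = (21−19)² + (1−23)² = 4 + 484 = 488
|XG|² = (21−10)² + (1−11)² = 121 + 100 = 221
|XH|² = (21−23)² + (1−10)² = 4 + 81 = 85
|XJ|² = (21−26)² + (1−16)² = 25 + 225 = 250
|XK|² = (21−5)² + (1−18)² = 256 + 289 = 545
|XL|² = (21−28)² + (1−30)² = 49 + 841 = 890
H is nearest.

H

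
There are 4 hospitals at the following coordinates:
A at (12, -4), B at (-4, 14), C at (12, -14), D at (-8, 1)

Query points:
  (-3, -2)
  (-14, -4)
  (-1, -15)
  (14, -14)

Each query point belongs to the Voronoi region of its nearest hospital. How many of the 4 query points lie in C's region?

(-3, -2) — d² to each: A:229, B:257, C:369, D:34 → nearest is D
(-14, -4) — d² to each: A:676, B:424, C:776, D:61 → nearest is D
(-1, -15) — d² to each: A:290, B:850, C:170, D:305 → nearest is C
(14, -14) — d² to each: A:104, B:1108, C:4, D:709 → nearest is C
2 of the 4 points have C as nearest.

2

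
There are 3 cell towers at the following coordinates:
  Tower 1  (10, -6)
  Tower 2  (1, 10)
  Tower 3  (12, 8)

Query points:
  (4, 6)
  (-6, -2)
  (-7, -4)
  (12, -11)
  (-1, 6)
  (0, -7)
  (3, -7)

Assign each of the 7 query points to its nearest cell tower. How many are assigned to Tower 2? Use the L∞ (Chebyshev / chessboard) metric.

(4, 6) — d to each: Tower 1:12, Tower 2:4, Tower 3:8 → nearest is Tower 2
(-6, -2) — d to each: Tower 1:16, Tower 2:12, Tower 3:18 → nearest is Tower 2
(-7, -4) — d to each: Tower 1:17, Tower 2:14, Tower 3:19 → nearest is Tower 2
(12, -11) — d to each: Tower 1:5, Tower 2:21, Tower 3:19 → nearest is Tower 1
(-1, 6) — d to each: Tower 1:12, Tower 2:4, Tower 3:13 → nearest is Tower 2
(0, -7) — d to each: Tower 1:10, Tower 2:17, Tower 3:15 → nearest is Tower 1
(3, -7) — d to each: Tower 1:7, Tower 2:17, Tower 3:15 → nearest is Tower 1
4 of the 7 points have Tower 2 as nearest.

4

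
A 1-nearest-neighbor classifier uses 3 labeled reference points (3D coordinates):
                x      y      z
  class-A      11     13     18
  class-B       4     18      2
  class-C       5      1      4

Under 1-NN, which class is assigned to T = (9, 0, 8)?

Since √ is increasing, it suffices to compare squared distances:
d²(T, class-A) = (9−11)² + (0−13)² + (8−18)² = 4 + 169 + 100 = 273
d²(T, class-B) = (9−4)² + (0−18)² + (8−2)² = 25 + 324 + 36 = 385
d²(T, class-C) = (9−5)² + (0−1)² + (8−4)² = 16 + 1 + 16 = 33
The smallest is to class-C, so T lies in the Voronoi region of class-C.

class-C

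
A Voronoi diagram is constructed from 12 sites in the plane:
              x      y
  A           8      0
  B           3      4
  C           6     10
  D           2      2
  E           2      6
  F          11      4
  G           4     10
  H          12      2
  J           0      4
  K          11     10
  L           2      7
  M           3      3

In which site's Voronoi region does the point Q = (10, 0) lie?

A

Compare squared distances (the ordering matches that of the actual distances):
|QA|² = 4 + 0 = 4
|QB|² = 49 + 16 = 65
|QC|² = 16 + 100 = 116
|QD|² = 64 + 4 = 68
|QE|² = 64 + 36 = 100
|QF|² = 1 + 16 = 17
|QG|² = 36 + 100 = 136
|QH|² = 4 + 4 = 8
|QJ|² = 100 + 16 = 116
|QK|² = 1 + 100 = 101
|QL|² = 64 + 49 = 113
|QM|² = 49 + 9 = 58
A is nearest.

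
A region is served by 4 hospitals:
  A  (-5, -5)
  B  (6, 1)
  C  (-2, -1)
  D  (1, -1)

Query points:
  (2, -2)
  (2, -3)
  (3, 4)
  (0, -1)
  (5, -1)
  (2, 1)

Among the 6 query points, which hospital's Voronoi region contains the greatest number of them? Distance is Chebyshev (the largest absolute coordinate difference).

D

(2, -2) — d to each: A:7, B:4, C:4, D:1 → nearest is D
(2, -3) — d to each: A:7, B:4, C:4, D:2 → nearest is D
(3, 4) — d to each: A:9, B:3, C:5, D:5 → nearest is B
(0, -1) — d to each: A:5, B:6, C:2, D:1 → nearest is D
(5, -1) — d to each: A:10, B:2, C:7, D:4 → nearest is B
(2, 1) — d to each: A:7, B:4, C:4, D:2 → nearest is D
Tally — B:2, D:4. D captures the most (4).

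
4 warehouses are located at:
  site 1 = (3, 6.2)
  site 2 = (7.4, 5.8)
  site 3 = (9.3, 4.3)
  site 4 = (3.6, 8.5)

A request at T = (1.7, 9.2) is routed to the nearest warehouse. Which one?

Compare squared distances (the ordering matches that of the actual distances):
d²(T, site 1) = (1.7−3)² + (9.2−6.2)² = 1.69 + 9 = 10.69
d²(T, site 2) = (1.7−7.4)² + (9.2−5.8)² = 32.49 + 11.56 = 44.05
d²(T, site 3) = (1.7−9.3)² + (9.2−4.3)² = 57.76 + 24.01 = 81.77
d²(T, site 4) = (1.7−3.6)² + (9.2−8.5)² = 3.61 + 0.49 = 4.1
site 4 is nearest.

site 4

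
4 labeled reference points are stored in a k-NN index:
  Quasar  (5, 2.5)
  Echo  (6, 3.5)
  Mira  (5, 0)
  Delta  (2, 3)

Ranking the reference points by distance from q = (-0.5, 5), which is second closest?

Quasar

Since √ is increasing, it suffices to compare squared distances:
d²(q, Quasar) = (-0.5−5)² + (5−2.5)² = 30.25 + 6.25 = 36.5
d²(q, Echo) = (-0.5−6)² + (5−3.5)² = 42.25 + 2.25 = 44.5
d²(q, Mira) = (-0.5−5)² + (5−0)² = 30.25 + 25 = 55.25
d²(q, Delta) = (-0.5−2)² + (5−3)² = 6.25 + 4 = 10.25
Sorted ascending: Delta, Quasar, Echo, … — the second-nearest is Quasar.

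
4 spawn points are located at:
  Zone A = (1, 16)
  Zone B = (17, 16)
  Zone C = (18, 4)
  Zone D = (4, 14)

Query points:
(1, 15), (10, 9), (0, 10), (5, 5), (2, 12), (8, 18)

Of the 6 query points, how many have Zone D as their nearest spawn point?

(1, 15) — d² to each: Zone A:1, Zone B:257, Zone C:410, Zone D:10 → nearest is Zone A
(10, 9) — d² to each: Zone A:130, Zone B:98, Zone C:89, Zone D:61 → nearest is Zone D
(0, 10) — d² to each: Zone A:37, Zone B:325, Zone C:360, Zone D:32 → nearest is Zone D
(5, 5) — d² to each: Zone A:137, Zone B:265, Zone C:170, Zone D:82 → nearest is Zone D
(2, 12) — d² to each: Zone A:17, Zone B:241, Zone C:320, Zone D:8 → nearest is Zone D
(8, 18) — d² to each: Zone A:53, Zone B:85, Zone C:296, Zone D:32 → nearest is Zone D
5 of the 6 points have Zone D as nearest.

5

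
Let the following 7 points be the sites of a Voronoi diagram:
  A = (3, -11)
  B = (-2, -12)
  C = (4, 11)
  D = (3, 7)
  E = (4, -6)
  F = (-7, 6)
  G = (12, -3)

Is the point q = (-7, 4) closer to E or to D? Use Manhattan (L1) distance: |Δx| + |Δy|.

D

d(q,E) = |-7−4| + |4−(-6)| = 11 + 10 = 21
d(q,D) = |-7−3| + |4−7| = 10 + 3 = 13
21 > 13, so D is closer.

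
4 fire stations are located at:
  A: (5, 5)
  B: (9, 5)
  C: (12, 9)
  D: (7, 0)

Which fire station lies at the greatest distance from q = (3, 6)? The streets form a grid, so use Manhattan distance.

C

d(q,A) = |3−5| + |6−5| = 2 + 1 = 3
d(q,B) = |3−9| + |6−5| = 6 + 1 = 7
d(q,C) = |3−12| + |6−9| = 9 + 3 = 12
d(q,D) = |3−7| + |6−0| = 4 + 6 = 10
The largest is to C.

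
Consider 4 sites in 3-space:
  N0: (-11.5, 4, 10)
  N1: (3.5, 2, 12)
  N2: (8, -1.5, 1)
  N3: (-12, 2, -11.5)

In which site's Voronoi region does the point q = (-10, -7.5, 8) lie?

Since √ is increasing, it suffices to compare squared distances:
|qN0|² = (-10−(-11.5))² + (-7.5−4)² + (8−10)² = 2.25 + 132.25 + 4 = 138.5
|qN1|² = (-10−3.5)² + (-7.5−2)² + (8−12)² = 182.25 + 90.25 + 16 = 288.5
|qN2|² = (-10−8)² + (-7.5−(-1.5))² + (8−1)² = 324 + 36 + 49 = 409
|qN3|² = (-10−(-12))² + (-7.5−2)² + (8−(-11.5))² = 4 + 90.25 + 380.25 = 474.5
Minimum is at N0.

N0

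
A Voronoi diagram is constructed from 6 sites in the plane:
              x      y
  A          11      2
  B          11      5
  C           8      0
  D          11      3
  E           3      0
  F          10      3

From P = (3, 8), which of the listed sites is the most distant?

Compare squared distances (the ordering matches that of the actual distances):
|PA|² = (3−11)² + (8−2)² = 64 + 36 = 100
|PB|² = (3−11)² + (8−5)² = 64 + 9 = 73
|PC|² = (3−8)² + (8−0)² = 25 + 64 = 89
|PD|² = (3−11)² + (8−3)² = 64 + 25 = 89
|PE|² = (3−3)² + (8−0)² = 0 + 64 = 64
|PF|² = (3−10)² + (8−3)² = 49 + 25 = 74
The largest is to A.

A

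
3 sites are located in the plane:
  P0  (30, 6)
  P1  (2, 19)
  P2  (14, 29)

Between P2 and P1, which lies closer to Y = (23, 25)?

Compare squared distances:
|YP2|² = (23−14)² + (25−29)² = 81 + 16 = 97
|YP1|² = (23−2)² + (25−19)² = 441 + 36 = 477
97 < 477, so P2 is closer.

P2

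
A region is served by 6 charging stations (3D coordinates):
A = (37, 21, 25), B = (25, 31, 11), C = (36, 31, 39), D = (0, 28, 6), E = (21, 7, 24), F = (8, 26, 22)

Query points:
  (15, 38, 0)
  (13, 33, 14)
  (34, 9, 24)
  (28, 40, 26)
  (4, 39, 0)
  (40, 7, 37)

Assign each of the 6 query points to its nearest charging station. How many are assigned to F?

1

(15, 38, 0) — d² to each: A:1398, B:270, C:2011, D:361, E:1573, F:677 → nearest is B
(13, 33, 14) — d² to each: A:841, B:157, C:1158, D:258, E:840, F:138 → nearest is F
(34, 9, 24) — d² to each: A:154, B:734, C:713, D:1841, E:173, F:969 → nearest is A
(28, 40, 26) — d² to each: A:443, B:315, C:314, D:1328, E:1142, F:612 → nearest is C
(4, 39, 0) — d² to each: A:2038, B:626, C:2609, D:173, E:1889, F:669 → nearest is D
(40, 7, 37) — d² to each: A:349, B:1477, C:596, D:3002, E:530, F:1610 → nearest is A
1 of the 6 points has F as nearest.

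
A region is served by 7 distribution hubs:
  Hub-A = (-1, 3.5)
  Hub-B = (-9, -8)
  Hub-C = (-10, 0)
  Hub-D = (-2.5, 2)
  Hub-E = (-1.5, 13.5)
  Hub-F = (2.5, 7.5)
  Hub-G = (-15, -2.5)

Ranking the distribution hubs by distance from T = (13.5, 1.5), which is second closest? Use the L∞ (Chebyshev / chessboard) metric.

Hub-A

d(T, Hub-A) = max(14.5, 2) = 14.5
d(T, Hub-B) = max(22.5, 9.5) = 22.5
d(T, Hub-C) = max(23.5, 1.5) = 23.5
d(T, Hub-D) = max(16, 0.5) = 16
d(T, Hub-E) = max(15, 12) = 15
d(T, Hub-F) = max(11, 6) = 11
d(T, Hub-G) = max(28.5, 4) = 28.5
Sorted ascending: Hub-F, Hub-A, Hub-E, … — the second-nearest is Hub-A.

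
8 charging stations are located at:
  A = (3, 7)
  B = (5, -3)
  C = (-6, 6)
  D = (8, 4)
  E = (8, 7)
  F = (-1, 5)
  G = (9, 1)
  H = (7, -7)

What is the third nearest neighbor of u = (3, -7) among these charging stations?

G

Squared Euclidean distances:
|uA|² = (3−3)² + (-7−7)² = 0 + 196 = 196
|uB|² = (3−5)² + (-7−(-3))² = 4 + 16 = 20
|uC|² = (3−(-6))² + (-7−6)² = 81 + 169 = 250
|uD|² = (3−8)² + (-7−4)² = 25 + 121 = 146
|uE|² = (3−8)² + (-7−7)² = 25 + 196 = 221
|uF|² = (3−(-1))² + (-7−5)² = 16 + 144 = 160
|uG|² = (3−9)² + (-7−1)² = 36 + 64 = 100
|uH|² = (3−7)² + (-7−(-7))² = 16 + 0 = 16
Sorted ascending: H, B, G, D, … — the third-nearest is G.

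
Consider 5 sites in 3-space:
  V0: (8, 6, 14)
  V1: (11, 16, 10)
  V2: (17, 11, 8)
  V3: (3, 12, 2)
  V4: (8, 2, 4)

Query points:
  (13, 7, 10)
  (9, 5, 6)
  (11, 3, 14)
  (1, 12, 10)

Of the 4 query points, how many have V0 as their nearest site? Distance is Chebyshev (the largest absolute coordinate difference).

(13, 7, 10) — d to each: V0:5, V1:9, V2:4, V3:10, V4:6 → nearest is V2
(9, 5, 6) — d to each: V0:8, V1:11, V2:8, V3:7, V4:3 → nearest is V4
(11, 3, 14) — d to each: V0:3, V1:13, V2:8, V3:12, V4:10 → nearest is V0
(1, 12, 10) — d to each: V0:7, V1:10, V2:16, V3:8, V4:10 → nearest is V0
2 of the 4 points have V0 as nearest.

2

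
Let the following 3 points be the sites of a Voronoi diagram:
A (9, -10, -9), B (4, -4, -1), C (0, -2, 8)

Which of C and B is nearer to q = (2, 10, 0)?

B

Compare squared distances:
|qC|² = (2−0)² + (10−(-2))² + (0−8)² = 4 + 144 + 64 = 212
|qB|² = (2−4)² + (10−(-4))² + (0−(-1))² = 4 + 196 + 1 = 201
212 > 201, so B is closer.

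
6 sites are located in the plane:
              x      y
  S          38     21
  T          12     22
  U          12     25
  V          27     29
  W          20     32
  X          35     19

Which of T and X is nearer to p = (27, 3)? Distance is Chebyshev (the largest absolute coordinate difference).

d(p,T) = max(15, 19) = 19
d(p,X) = max(8, 16) = 16
19 > 16, so X is closer.

X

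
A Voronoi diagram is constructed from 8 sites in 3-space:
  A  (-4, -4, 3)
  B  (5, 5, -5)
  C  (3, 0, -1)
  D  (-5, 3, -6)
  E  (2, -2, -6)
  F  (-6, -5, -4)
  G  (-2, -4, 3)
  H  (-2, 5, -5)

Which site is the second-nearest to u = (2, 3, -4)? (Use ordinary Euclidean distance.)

C

Since √ is increasing, it suffices to compare squared distances:
|uA|² = (2−(-4))² + (3−(-4))² + (-4−3)² = 36 + 49 + 49 = 134
|uB|² = (2−5)² + (3−5)² + (-4−(-5))² = 9 + 4 + 1 = 14
|uC|² = (2−3)² + (3−0)² + (-4−(-1))² = 1 + 9 + 9 = 19
|uD|² = (2−(-5))² + (3−3)² + (-4−(-6))² = 49 + 0 + 4 = 53
|uE|² = (2−2)² + (3−(-2))² + (-4−(-6))² = 0 + 25 + 4 = 29
|uF|² = (2−(-6))² + (3−(-5))² + (-4−(-4))² = 64 + 64 + 0 = 128
|uG|² = (2−(-2))² + (3−(-4))² + (-4−3)² = 16 + 49 + 49 = 114
|uH|² = (2−(-2))² + (3−5)² + (-4−(-5))² = 16 + 4 + 1 = 21
Sorted ascending: B, C, H, … — the second-nearest is C.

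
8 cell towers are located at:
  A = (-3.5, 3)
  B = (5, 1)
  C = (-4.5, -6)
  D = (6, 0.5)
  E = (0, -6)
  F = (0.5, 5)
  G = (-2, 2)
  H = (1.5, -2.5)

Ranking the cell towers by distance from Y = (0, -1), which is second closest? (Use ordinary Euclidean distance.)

Compare squared distances (the ordering matches that of the actual distances):
|YA|² = 12.25 + 16 = 28.25
|YB|² = 25 + 4 = 29
|YC|² = 20.25 + 25 = 45.25
|YD|² = 36 + 2.25 = 38.25
|YE|² = 0 + 25 = 25
|YF|² = 0.25 + 36 = 36.25
|YG|² = 4 + 9 = 13
|YH|² = 2.25 + 2.25 = 4.5
Sorted ascending: H, G, E, … — the second-nearest is G.

G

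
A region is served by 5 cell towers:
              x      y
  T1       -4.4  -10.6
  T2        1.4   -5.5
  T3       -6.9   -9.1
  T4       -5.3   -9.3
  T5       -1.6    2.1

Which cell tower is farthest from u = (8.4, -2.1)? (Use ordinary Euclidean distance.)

Compare squared distances (the ordering matches that of the actual distances):
|uT1|² = 163.84 + 72.25 = 236.09
|uT2|² = 49 + 11.56 = 60.56
|uT3|² = 234.09 + 49 = 283.09
|uT4|² = 187.69 + 51.84 = 239.53
|uT5|² = 100 + 17.64 = 117.64
The largest is to T3.

T3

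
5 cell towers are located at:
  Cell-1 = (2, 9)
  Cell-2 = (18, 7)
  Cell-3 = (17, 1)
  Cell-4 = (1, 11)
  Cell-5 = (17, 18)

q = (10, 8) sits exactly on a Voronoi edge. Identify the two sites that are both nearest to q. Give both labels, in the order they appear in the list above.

Squared distances from q to each site:
d²(q, Cell-1) = (10−2)² + (8−9)² = 64 + 1 = 65
d²(q, Cell-2) = (10−18)² + (8−7)² = 64 + 1 = 65
d²(q, Cell-3) = (10−17)² + (8−1)² = 49 + 49 = 98
d²(q, Cell-4) = (10−1)² + (8−11)² = 81 + 9 = 90
d²(q, Cell-5) = (10−17)² + (8−18)² = 49 + 100 = 149
q is equidistant from Cell-1 and Cell-2 (both at squared distance 65), and every other site is strictly farther — so q lies on the Cell-1–Cell-2 Voronoi edge.

Cell-1 and Cell-2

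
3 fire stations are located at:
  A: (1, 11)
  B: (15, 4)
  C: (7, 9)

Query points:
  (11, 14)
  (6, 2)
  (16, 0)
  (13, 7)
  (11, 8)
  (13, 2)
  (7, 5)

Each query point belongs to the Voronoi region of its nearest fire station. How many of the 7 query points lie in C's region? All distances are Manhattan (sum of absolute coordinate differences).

(11, 14) — d to each: A:13, B:14, C:9 → nearest is C
(6, 2) — d to each: A:14, B:11, C:8 → nearest is C
(16, 0) — d to each: A:26, B:5, C:18 → nearest is B
(13, 7) — d to each: A:16, B:5, C:8 → nearest is B
(11, 8) — d to each: A:13, B:8, C:5 → nearest is C
(13, 2) — d to each: A:21, B:4, C:13 → nearest is B
(7, 5) — d to each: A:12, B:9, C:4 → nearest is C
4 of the 7 points have C as nearest.

4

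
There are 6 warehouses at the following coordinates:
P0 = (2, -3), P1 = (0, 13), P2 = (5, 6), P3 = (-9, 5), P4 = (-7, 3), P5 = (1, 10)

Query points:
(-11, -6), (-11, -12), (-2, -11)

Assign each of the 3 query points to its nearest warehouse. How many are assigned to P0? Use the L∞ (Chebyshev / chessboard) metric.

(-11, -6) — d to each: P0:13, P1:19, P2:16, P3:11, P4:9, P5:16 → nearest is P4
(-11, -12) — d to each: P0:13, P1:25, P2:18, P3:17, P4:15, P5:22 → nearest is P0
(-2, -11) — d to each: P0:8, P1:24, P2:17, P3:16, P4:14, P5:21 → nearest is P0
2 of the 3 points have P0 as nearest.

2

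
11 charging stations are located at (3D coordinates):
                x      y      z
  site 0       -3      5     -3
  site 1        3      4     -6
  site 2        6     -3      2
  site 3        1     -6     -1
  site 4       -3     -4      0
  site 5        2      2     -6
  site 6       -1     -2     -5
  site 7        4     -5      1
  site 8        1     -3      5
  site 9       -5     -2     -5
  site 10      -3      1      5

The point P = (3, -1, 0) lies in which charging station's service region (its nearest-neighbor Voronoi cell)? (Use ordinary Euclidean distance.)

Since √ is increasing, it suffices to compare squared distances:
d²(P, site 0) = 36 + 36 + 9 = 81
d²(P, site 1) = 0 + 25 + 36 = 61
d²(P, site 2) = 9 + 4 + 4 = 17
d²(P, site 3) = 4 + 25 + 1 = 30
d²(P, site 4) = 36 + 9 + 0 = 45
d²(P, site 5) = 1 + 9 + 36 = 46
d²(P, site 6) = 16 + 1 + 25 = 42
d²(P, site 7) = 1 + 16 + 1 = 18
d²(P, site 8) = 4 + 4 + 25 = 33
d²(P, site 9) = 64 + 1 + 25 = 90
d²(P, site 10) = 36 + 4 + 25 = 65
site 2 is nearest.

site 2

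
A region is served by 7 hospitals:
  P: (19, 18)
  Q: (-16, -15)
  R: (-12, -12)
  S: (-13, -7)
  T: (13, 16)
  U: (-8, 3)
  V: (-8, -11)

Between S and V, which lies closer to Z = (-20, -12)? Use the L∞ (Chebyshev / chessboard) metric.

S

d(Z,S) = max(7, 5) = 7
d(Z,V) = max(12, 1) = 12
7 < 12, so S is closer.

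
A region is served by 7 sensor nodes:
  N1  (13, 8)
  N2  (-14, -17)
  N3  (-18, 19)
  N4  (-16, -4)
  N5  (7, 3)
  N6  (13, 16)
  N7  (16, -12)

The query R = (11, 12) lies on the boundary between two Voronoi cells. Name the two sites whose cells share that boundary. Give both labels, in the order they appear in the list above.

Squared distances from R to each site:
|RN1|² = (11−13)² + (12−8)² = 4 + 16 = 20
|RN2|² = (11−(-14))² + (12−(-17))² = 625 + 841 = 1466
|RN3|² = (11−(-18))² + (12−19)² = 841 + 49 = 890
|RN4|² = (11−(-16))² + (12−(-4))² = 729 + 256 = 985
|RN5|² = (11−7)² + (12−3)² = 16 + 81 = 97
|RN6|² = (11−13)² + (12−16)² = 4 + 16 = 20
|RN7|² = (11−16)² + (12−(-12))² = 25 + 576 = 601
R is equidistant from N1 and N6 (both at squared distance 20), and every other site is strictly farther — so R lies on the N1–N6 Voronoi edge.

N1 and N6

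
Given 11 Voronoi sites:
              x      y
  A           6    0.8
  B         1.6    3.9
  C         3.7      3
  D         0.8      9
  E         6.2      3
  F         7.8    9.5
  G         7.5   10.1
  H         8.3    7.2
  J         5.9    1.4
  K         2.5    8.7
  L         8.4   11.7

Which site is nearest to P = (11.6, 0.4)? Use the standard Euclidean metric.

Squared Euclidean distances:
|PA|² = (11.6−6)² + (0.4−0.8)² = 31.36 + 0.16 = 31.52
|PB|² = (11.6−1.6)² + (0.4−3.9)² = 100 + 12.25 = 112.25
|PC|² = (11.6−3.7)² + (0.4−3)² = 62.41 + 6.76 = 69.17
|PD|² = (11.6−0.8)² + (0.4−9)² = 116.64 + 73.96 = 190.6
|PE|² = (11.6−6.2)² + (0.4−3)² = 29.16 + 6.76 = 35.92
|PF|² = (11.6−7.8)² + (0.4−9.5)² = 14.44 + 82.81 = 97.25
|PG|² = (11.6−7.5)² + (0.4−10.1)² = 16.81 + 94.09 = 110.9
|PH|² = (11.6−8.3)² + (0.4−7.2)² = 10.89 + 46.24 = 57.13
|PJ|² = (11.6−5.9)² + (0.4−1.4)² = 32.49 + 1 = 33.49
|PK|² = (11.6−2.5)² + (0.4−8.7)² = 82.81 + 68.89 = 151.7
|PL|² = (11.6−8.4)² + (0.4−11.7)² = 10.24 + 127.69 = 137.93
Minimum is at A.

A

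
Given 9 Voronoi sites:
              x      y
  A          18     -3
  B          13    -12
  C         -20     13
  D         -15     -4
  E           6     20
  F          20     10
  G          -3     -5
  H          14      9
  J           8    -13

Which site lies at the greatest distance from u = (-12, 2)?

F

Squared Euclidean distances:
|uA|² = 900 + 25 = 925
|uB|² = 625 + 196 = 821
|uC|² = 64 + 121 = 185
|uD|² = 9 + 36 = 45
|uE|² = 324 + 324 = 648
|uF|² = 1024 + 64 = 1088
|uG|² = 81 + 49 = 130
|uH|² = 676 + 49 = 725
|uJ|² = 400 + 225 = 625
The largest is to F.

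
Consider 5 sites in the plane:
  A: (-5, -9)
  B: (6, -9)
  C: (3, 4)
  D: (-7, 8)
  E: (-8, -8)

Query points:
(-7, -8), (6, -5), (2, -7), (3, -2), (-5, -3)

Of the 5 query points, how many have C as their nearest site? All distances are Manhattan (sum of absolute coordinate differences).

(-7, -8) — d to each: A:3, B:14, C:22, D:16, E:1 → nearest is E
(6, -5) — d to each: A:15, B:4, C:12, D:26, E:17 → nearest is B
(2, -7) — d to each: A:9, B:6, C:12, D:24, E:11 → nearest is B
(3, -2) — d to each: A:15, B:10, C:6, D:20, E:17 → nearest is C
(-5, -3) — d to each: A:6, B:17, C:15, D:13, E:8 → nearest is A
1 of the 5 points has C as nearest.

1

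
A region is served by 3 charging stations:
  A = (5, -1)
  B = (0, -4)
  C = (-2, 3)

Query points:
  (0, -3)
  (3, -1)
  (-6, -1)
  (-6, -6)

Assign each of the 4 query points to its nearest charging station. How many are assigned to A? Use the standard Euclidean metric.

(0, -3) — d² to each: A:29, B:1, C:40 → nearest is B
(3, -1) — d² to each: A:4, B:18, C:41 → nearest is A
(-6, -1) — d² to each: A:121, B:45, C:32 → nearest is C
(-6, -6) — d² to each: A:146, B:40, C:97 → nearest is B
1 of the 4 points has A as nearest.

1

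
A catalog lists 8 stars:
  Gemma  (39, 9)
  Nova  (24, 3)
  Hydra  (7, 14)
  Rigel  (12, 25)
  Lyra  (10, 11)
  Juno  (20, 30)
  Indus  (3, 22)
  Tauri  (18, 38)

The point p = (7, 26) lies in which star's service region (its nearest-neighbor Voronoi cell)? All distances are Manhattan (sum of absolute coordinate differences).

Rigel

d(p, Gemma) = 32 + 17 = 49
d(p, Nova) = 17 + 23 = 40
d(p, Hydra) = 0 + 12 = 12
d(p, Rigel) = 5 + 1 = 6
d(p, Lyra) = 3 + 15 = 18
d(p, Juno) = 13 + 4 = 17
d(p, Indus) = 4 + 4 = 8
d(p, Tauri) = 11 + 12 = 23
The smallest is to Rigel, so p lies in the Voronoi region of Rigel.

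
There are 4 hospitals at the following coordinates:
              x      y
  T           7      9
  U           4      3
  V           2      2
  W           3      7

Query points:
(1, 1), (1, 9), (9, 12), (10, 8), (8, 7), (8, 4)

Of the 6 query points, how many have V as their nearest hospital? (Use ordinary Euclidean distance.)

1

(1, 1) — d² to each: T:100, U:13, V:2, W:40 → nearest is V
(1, 9) — d² to each: T:36, U:45, V:50, W:8 → nearest is W
(9, 12) — d² to each: T:13, U:106, V:149, W:61 → nearest is T
(10, 8) — d² to each: T:10, U:61, V:100, W:50 → nearest is T
(8, 7) — d² to each: T:5, U:32, V:61, W:25 → nearest is T
(8, 4) — d² to each: T:26, U:17, V:40, W:34 → nearest is U
1 of the 6 points has V as nearest.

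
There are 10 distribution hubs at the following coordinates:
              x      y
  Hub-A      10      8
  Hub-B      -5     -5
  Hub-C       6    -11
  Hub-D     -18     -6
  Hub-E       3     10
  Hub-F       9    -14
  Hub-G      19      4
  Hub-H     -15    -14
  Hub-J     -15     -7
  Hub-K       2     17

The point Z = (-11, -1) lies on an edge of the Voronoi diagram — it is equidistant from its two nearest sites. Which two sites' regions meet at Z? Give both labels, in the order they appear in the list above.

Hub-B and Hub-J

Squared distances from Z to each site:
d²(Z, Hub-A) = (-11−10)² + (-1−8)² = 441 + 81 = 522
d²(Z, Hub-B) = (-11−(-5))² + (-1−(-5))² = 36 + 16 = 52
d²(Z, Hub-C) = (-11−6)² + (-1−(-11))² = 289 + 100 = 389
d²(Z, Hub-D) = (-11−(-18))² + (-1−(-6))² = 49 + 25 = 74
d²(Z, Hub-E) = (-11−3)² + (-1−10)² = 196 + 121 = 317
d²(Z, Hub-F) = (-11−9)² + (-1−(-14))² = 400 + 169 = 569
d²(Z, Hub-G) = (-11−19)² + (-1−4)² = 900 + 25 = 925
d²(Z, Hub-H) = (-11−(-15))² + (-1−(-14))² = 16 + 169 = 185
d²(Z, Hub-J) = (-11−(-15))² + (-1−(-7))² = 16 + 36 = 52
d²(Z, Hub-K) = (-11−2)² + (-1−17)² = 169 + 324 = 493
Z is equidistant from Hub-B and Hub-J (both at squared distance 52), and every other site is strictly farther — so Z lies on the Hub-B–Hub-J Voronoi edge.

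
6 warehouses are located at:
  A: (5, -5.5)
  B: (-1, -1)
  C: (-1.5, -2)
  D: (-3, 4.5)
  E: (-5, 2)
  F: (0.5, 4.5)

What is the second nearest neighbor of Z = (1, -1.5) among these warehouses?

C

Compare squared distances (the ordering matches that of the actual distances):
|ZA|² = (1−5)² + (-1.5−(-5.5))² = 16 + 16 = 32
|ZB|² = (1−(-1))² + (-1.5−(-1))² = 4 + 0.25 = 4.25
|ZC|² = (1−(-1.5))² + (-1.5−(-2))² = 6.25 + 0.25 = 6.5
|ZD|² = (1−(-3))² + (-1.5−4.5)² = 16 + 36 = 52
|ZE|² = (1−(-5))² + (-1.5−2)² = 36 + 12.25 = 48.25
|ZF|² = (1−0.5)² + (-1.5−4.5)² = 0.25 + 36 = 36.25
Sorted ascending: B, C, A, … — the second-nearest is C.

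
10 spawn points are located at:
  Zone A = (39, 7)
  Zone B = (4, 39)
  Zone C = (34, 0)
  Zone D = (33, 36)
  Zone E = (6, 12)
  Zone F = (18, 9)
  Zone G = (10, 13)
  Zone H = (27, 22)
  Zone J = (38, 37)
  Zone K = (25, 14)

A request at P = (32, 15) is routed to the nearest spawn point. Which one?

Zone K

Since √ is increasing, it suffices to compare squared distances:
d²(P, Zone A) = (32−39)² + (15−7)² = 49 + 64 = 113
d²(P, Zone B) = (32−4)² + (15−39)² = 784 + 576 = 1360
d²(P, Zone C) = (32−34)² + (15−0)² = 4 + 225 = 229
d²(P, Zone D) = (32−33)² + (15−36)² = 1 + 441 = 442
d²(P, Zone E) = (32−6)² + (15−12)² = 676 + 9 = 685
d²(P, Zone F) = (32−18)² + (15−9)² = 196 + 36 = 232
d²(P, Zone G) = (32−10)² + (15−13)² = 484 + 4 = 488
d²(P, Zone H) = (32−27)² + (15−22)² = 25 + 49 = 74
d²(P, Zone J) = (32−38)² + (15−37)² = 36 + 484 = 520
d²(P, Zone K) = (32−25)² + (15−14)² = 49 + 1 = 50
Minimum is at Zone K.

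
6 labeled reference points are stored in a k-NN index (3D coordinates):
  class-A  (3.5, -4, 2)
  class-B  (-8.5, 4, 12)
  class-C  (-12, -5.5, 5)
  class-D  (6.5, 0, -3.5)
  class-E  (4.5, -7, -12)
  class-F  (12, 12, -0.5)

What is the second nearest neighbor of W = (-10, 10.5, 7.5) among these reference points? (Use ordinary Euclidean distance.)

class-C

Compare squared distances (the ordering matches that of the actual distances):
d²(W, class-A) = 182.25 + 210.25 + 30.25 = 422.75
d²(W, class-B) = 2.25 + 42.25 + 20.25 = 64.75
d²(W, class-C) = 4 + 256 + 6.25 = 266.25
d²(W, class-D) = 272.25 + 110.25 + 121 = 503.5
d²(W, class-E) = 210.25 + 306.25 + 380.25 = 896.75
d²(W, class-F) = 484 + 2.25 + 64 = 550.25
Sorted ascending: class-B, class-C, class-A, … — the second-nearest is class-C.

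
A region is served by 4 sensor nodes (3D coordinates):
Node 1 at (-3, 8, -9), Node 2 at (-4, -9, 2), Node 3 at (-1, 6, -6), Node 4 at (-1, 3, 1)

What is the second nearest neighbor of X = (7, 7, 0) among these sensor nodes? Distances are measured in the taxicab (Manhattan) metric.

Node 3

d(X, Node 1) = |7−(-3)| + |7−8| + |0−(-9)| = 10 + 1 + 9 = 20
d(X, Node 2) = |7−(-4)| + |7−(-9)| + |0−2| = 11 + 16 + 2 = 29
d(X, Node 3) = |7−(-1)| + |7−6| + |0−(-6)| = 8 + 1 + 6 = 15
d(X, Node 4) = |7−(-1)| + |7−3| + |0−1| = 8 + 4 + 1 = 13
Sorted ascending: Node 4, Node 3, Node 1, … — the second-nearest is Node 3.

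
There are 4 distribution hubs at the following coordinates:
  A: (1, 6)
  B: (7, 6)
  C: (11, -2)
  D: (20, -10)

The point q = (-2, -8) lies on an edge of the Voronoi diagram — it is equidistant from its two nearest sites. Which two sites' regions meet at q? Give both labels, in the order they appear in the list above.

Squared distances from q to each site:
|qA|² = (-2−1)² + (-8−6)² = 9 + 196 = 205
|qB|² = (-2−7)² + (-8−6)² = 81 + 196 = 277
|qC|² = (-2−11)² + (-8−(-2))² = 169 + 36 = 205
|qD|² = (-2−20)² + (-8−(-10))² = 484 + 4 = 488
q is equidistant from A and C (both at squared distance 205), and every other site is strictly farther — so q lies on the A–C Voronoi edge.

A and C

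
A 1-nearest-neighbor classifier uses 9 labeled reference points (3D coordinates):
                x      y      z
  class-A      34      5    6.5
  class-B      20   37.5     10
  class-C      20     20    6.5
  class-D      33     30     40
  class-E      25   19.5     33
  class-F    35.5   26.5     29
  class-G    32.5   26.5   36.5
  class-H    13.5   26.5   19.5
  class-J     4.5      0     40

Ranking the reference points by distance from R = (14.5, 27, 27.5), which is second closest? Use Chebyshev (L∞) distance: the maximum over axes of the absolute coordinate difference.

class-E

d(R, class-A) = max(19.5, 22, 21) = 22
d(R, class-B) = max(5.5, 10.5, 17.5) = 17.5
d(R, class-C) = max(5.5, 7, 21) = 21
d(R, class-D) = max(18.5, 3, 12.5) = 18.5
d(R, class-E) = max(10.5, 7.5, 5.5) = 10.5
d(R, class-F) = max(21, 0.5, 1.5) = 21
d(R, class-G) = max(18, 0.5, 9) = 18
d(R, class-H) = max(1, 0.5, 8) = 8
d(R, class-J) = max(10, 27, 12.5) = 27
Sorted ascending: class-H, class-E, class-B, … — the second-nearest is class-E.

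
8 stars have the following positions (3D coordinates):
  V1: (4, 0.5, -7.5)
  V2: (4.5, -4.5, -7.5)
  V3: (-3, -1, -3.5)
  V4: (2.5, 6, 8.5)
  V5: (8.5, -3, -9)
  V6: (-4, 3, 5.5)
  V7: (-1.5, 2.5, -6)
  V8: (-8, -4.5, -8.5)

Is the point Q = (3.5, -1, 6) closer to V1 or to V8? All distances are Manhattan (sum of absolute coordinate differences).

d(Q,V1) = |3.5−4| + |-1−0.5| + |6−(-7.5)| = 0.5 + 1.5 + 13.5 = 15.5
d(Q,V8) = |3.5−(-8)| + |-1−(-4.5)| + |6−(-8.5)| = 11.5 + 3.5 + 14.5 = 29.5
15.5 < 29.5, so V1 is closer.

V1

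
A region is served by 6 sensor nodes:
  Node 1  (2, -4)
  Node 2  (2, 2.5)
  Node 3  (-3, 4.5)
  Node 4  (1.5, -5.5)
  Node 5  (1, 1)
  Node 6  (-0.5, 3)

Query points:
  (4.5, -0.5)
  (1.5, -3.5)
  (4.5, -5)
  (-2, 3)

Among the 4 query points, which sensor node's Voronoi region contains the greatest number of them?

Node 1

(4.5, -0.5) — d² to each: Node 1:18.5, Node 2:15.25, Node 3:81.25, Node 4:34, Node 5:14.5, Node 6:37.25 → nearest is Node 5
(1.5, -3.5) — d² to each: Node 1:0.5, Node 2:36.25, Node 3:84.25, Node 4:4, Node 5:20.5, Node 6:46.25 → nearest is Node 1
(4.5, -5) — d² to each: Node 1:7.25, Node 2:62.5, Node 3:146.5, Node 4:9.25, Node 5:48.25, Node 6:89 → nearest is Node 1
(-2, 3) — d² to each: Node 1:65, Node 2:16.25, Node 3:3.25, Node 4:84.5, Node 5:13, Node 6:2.25 → nearest is Node 6
Tally — Node 1:2, Node 5:1, Node 6:1. Node 1 captures the most (2).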